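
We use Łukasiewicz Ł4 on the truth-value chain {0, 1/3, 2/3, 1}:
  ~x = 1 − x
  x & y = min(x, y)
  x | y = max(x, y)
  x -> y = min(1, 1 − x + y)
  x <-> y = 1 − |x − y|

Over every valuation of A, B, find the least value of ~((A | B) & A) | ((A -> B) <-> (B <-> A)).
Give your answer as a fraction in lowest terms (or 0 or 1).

2/3

Take A = 1/3, B = 2/3:
A | B = 1/3 | 2/3 = 2/3
(A | B) & A = 2/3 & 1/3 = 1/3
~((A | B) & A) = ~1/3 = 2/3
A -> B = 1/3 -> 2/3 = 1
B <-> A = 2/3 <-> 1/3 = 2/3
(A -> B) <-> (B <-> A) = 1 <-> 2/3 = 2/3
~((A | B) & A) | ((A -> B) <-> (B <-> A)) = 2/3 | 2/3 = 2/3
No assignment yields a value below 2/3, so this is the minimum.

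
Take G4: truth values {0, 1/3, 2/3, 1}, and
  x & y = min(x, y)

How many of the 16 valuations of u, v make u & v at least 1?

1

u = 0, v = 0 ↦ 0  <
u = 0, v = 1/3 ↦ 0  <
u = 0, v = 2/3 ↦ 0  <
u = 0, v = 1 ↦ 0  <
u = 1/3, v = 0 ↦ 0  <
u = 1/3, v = 1/3 ↦ 1/3  <
u = 1/3, v = 2/3 ↦ 1/3  <
u = 1/3, v = 1 ↦ 1/3  <
u = 2/3, v = 0 ↦ 0  <
u = 2/3, v = 1/3 ↦ 1/3  <
u = 2/3, v = 2/3 ↦ 2/3  <
u = 2/3, v = 1 ↦ 2/3  <
u = 1, v = 0 ↦ 0  <
u = 1, v = 1/3 ↦ 1/3  <
u = 1, v = 2/3 ↦ 2/3  <
u = 1, v = 1 ↦ 1  ≥
So 1 of the 16 assignments meets the threshold.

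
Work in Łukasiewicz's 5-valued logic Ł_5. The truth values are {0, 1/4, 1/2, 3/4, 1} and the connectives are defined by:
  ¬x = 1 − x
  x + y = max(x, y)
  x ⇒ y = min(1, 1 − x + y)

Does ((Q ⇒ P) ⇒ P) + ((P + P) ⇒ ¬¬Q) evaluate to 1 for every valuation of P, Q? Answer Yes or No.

No

Counterexample: take P = 1/4, Q = 0.
Q ⇒ P = 0 ⇒ 1/4 = 1
(Q ⇒ P) ⇒ P = 1 ⇒ 1/4 = 1/4
P + P = 1/4 + 1/4 = 1/4
¬Q = ¬0 = 1
¬¬Q = ¬1 = 0
(P + P) ⇒ ¬¬Q = 1/4 ⇒ 0 = 3/4
((Q ⇒ P) ⇒ P) + ((P + P) ⇒ ¬¬Q) = 1/4 + 3/4 = 3/4
This gives 3/4 ≠ 1.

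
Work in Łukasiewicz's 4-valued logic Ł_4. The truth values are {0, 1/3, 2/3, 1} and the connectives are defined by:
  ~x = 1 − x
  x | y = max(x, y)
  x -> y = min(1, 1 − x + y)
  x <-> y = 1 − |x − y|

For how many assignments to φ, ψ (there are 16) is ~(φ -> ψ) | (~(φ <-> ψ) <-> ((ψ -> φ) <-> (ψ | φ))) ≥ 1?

5

φ = 0, ψ = 0 ↦ 1  ≥
φ = 0, ψ = 1/3 ↦ 2/3  <
φ = 0, ψ = 2/3 ↦ 1  ≥
φ = 0, ψ = 1 ↦ 0  <
φ = 1/3, ψ = 0 ↦ 1  ≥
φ = 1/3, ψ = 1/3 ↦ 2/3  <
φ = 1/3, ψ = 2/3 ↦ 1/3  <
φ = 1/3, ψ = 1 ↦ 2/3  <
φ = 2/3, ψ = 0 ↦ 1  ≥
φ = 2/3, ψ = 1/3 ↦ 2/3  <
φ = 2/3, ψ = 2/3 ↦ 1/3  <
φ = 2/3, ψ = 1 ↦ 2/3  <
φ = 1, ψ = 0 ↦ 1  ≥
φ = 1, ψ = 1/3 ↦ 2/3  <
φ = 1, ψ = 2/3 ↦ 1/3  <
φ = 1, ψ = 1 ↦ 0  <
So 5 of the 16 assignments meet the threshold.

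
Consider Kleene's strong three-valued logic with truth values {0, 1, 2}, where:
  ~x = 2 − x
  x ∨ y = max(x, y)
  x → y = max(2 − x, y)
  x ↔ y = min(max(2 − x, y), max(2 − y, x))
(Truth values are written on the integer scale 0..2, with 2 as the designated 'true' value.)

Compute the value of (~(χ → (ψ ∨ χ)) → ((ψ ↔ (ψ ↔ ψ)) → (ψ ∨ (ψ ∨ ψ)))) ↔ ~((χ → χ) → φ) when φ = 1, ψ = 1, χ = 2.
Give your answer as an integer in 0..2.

1

ψ ∨ χ = 1 ∨ 2 = 2
χ → (ψ ∨ χ) = 2 → 2 = 2
~(χ → (ψ ∨ χ)) = ~2 = 0
ψ ↔ ψ = 1 ↔ 1 = 1
ψ ↔ (ψ ↔ ψ) = 1 ↔ 1 = 1
ψ ∨ ψ = 1 ∨ 1 = 1
ψ ∨ (ψ ∨ ψ) = 1 ∨ 1 = 1
(ψ ↔ (ψ ↔ ψ)) → (ψ ∨ (ψ ∨ ψ)) = 1 → 1 = 1
~(χ → (ψ ∨ χ)) → ((ψ ↔ (ψ ↔ ψ)) → (ψ ∨ (ψ ∨ ψ))) = 0 → 1 = 2
χ → χ = 2 → 2 = 2
(χ → χ) → φ = 2 → 1 = 1
~((χ → χ) → φ) = ~1 = 1
(~(χ → (ψ ∨ χ)) → ((ψ ↔ (ψ ↔ ψ)) → (ψ ∨ (ψ ∨ ψ)))) ↔ ~((χ → χ) → φ) = 2 ↔ 1 = 1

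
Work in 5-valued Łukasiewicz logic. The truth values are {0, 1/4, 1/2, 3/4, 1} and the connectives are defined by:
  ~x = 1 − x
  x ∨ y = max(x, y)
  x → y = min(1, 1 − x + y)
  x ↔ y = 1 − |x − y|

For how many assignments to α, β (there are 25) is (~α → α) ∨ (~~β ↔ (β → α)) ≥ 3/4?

18

value 1: 16 assignments (counts)
value 3/4: 2 assignments (counts)
value 1/2: 5 assignments
value 0: 2 assignments
So 18 of the 25 assignments meet the threshold.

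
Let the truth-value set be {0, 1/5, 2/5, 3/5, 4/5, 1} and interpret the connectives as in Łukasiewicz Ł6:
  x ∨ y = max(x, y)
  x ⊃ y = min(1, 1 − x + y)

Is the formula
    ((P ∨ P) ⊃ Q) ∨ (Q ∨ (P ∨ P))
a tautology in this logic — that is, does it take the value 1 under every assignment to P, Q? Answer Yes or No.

Counterexample: take P = 1/5, Q = 0.
P ∨ P = 1/5 ∨ 1/5 = 1/5
(P ∨ P) ⊃ Q = 1/5 ⊃ 0 = 4/5
P ∨ P = 1/5 ∨ 1/5 = 1/5
Q ∨ (P ∨ P) = 0 ∨ 1/5 = 1/5
((P ∨ P) ⊃ Q) ∨ (Q ∨ (P ∨ P)) = 4/5 ∨ 1/5 = 4/5
This gives 4/5 ≠ 1.

No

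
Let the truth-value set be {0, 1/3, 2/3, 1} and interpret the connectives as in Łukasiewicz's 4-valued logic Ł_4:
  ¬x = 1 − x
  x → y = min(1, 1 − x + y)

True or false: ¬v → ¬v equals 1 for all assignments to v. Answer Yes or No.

Yes

v = 0 ↦ 1
v = 1/3 ↦ 1
v = 2/3 ↦ 1
v = 1 ↦ 1
Every assignment gives a value ≥ 1.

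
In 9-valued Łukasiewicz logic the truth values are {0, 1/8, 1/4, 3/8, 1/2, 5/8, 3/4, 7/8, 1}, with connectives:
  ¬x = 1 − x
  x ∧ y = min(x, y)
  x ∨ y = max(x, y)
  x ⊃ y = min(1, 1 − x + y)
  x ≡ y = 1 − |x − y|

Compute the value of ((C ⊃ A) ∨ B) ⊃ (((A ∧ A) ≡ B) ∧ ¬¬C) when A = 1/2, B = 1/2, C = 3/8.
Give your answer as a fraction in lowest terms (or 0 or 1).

C ⊃ A = 3/8 ⊃ 1/2 = 1
(C ⊃ A) ∨ B = 1 ∨ 1/2 = 1
A ∧ A = 1/2 ∧ 1/2 = 1/2
(A ∧ A) ≡ B = 1/2 ≡ 1/2 = 1
¬C = ¬3/8 = 5/8
¬¬C = ¬5/8 = 3/8
((A ∧ A) ≡ B) ∧ ¬¬C = 1 ∧ 3/8 = 3/8
((C ⊃ A) ∨ B) ⊃ (((A ∧ A) ≡ B) ∧ ¬¬C) = 1 ⊃ 3/8 = 3/8

3/8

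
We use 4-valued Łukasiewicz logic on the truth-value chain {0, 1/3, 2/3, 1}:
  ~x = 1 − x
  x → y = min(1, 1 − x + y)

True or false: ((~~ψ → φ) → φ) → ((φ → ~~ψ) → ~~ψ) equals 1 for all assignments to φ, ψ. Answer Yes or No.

Yes

φ = 0, ψ = 0 ↦ 1
φ = 0, ψ = 1/3 ↦ 1
φ = 0, ψ = 2/3 ↦ 1
φ = 0, ψ = 1 ↦ 1
φ = 1/3, ψ = 0 ↦ 1
φ = 1/3, ψ = 1/3 ↦ 1
φ = 1/3, ψ = 2/3 ↦ 1
φ = 1/3, ψ = 1 ↦ 1
φ = 2/3, ψ = 0 ↦ 1
φ = 2/3, ψ = 1/3 ↦ 1
φ = 2/3, ψ = 2/3 ↦ 1
φ = 2/3, ψ = 1 ↦ 1
φ = 1, ψ = 0 ↦ 1
φ = 1, ψ = 1/3 ↦ 1
φ = 1, ψ = 2/3 ↦ 1
φ = 1, ψ = 1 ↦ 1
Every assignment gives a value ≥ 1.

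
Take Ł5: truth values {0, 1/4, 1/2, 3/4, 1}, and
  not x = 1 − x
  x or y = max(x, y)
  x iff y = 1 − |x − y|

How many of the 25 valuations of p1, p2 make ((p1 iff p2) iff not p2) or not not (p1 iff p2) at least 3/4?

20

value 1: 11 assignments (counts)
value 3/4: 9 assignments (counts)
value 1/2: 3 assignments
value 1/4: 1 assignment
value 0: 1 assignment
So 20 of the 25 assignments meet the threshold.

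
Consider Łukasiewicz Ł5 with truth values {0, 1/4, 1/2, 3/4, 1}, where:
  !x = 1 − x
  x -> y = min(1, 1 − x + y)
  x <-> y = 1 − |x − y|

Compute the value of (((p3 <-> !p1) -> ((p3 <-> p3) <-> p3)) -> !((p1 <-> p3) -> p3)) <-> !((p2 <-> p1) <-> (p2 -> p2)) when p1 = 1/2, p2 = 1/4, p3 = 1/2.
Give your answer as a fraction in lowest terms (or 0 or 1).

!p1 = !1/2 = 1/2
p3 <-> !p1 = 1/2 <-> 1/2 = 1
p3 <-> p3 = 1/2 <-> 1/2 = 1
(p3 <-> p3) <-> p3 = 1 <-> 1/2 = 1/2
(p3 <-> !p1) -> ((p3 <-> p3) <-> p3) = 1 -> 1/2 = 1/2
p1 <-> p3 = 1/2 <-> 1/2 = 1
(p1 <-> p3) -> p3 = 1 -> 1/2 = 1/2
!((p1 <-> p3) -> p3) = !1/2 = 1/2
((p3 <-> !p1) -> ((p3 <-> p3) <-> p3)) -> !((p1 <-> p3) -> p3) = 1/2 -> 1/2 = 1
p2 <-> p1 = 1/4 <-> 1/2 = 3/4
p2 -> p2 = 1/4 -> 1/4 = 1
(p2 <-> p1) <-> (p2 -> p2) = 3/4 <-> 1 = 3/4
!((p2 <-> p1) <-> (p2 -> p2)) = !3/4 = 1/4
(((p3 <-> !p1) -> ((p3 <-> p3) <-> p3)) -> !((p1 <-> p3) -> p3)) <-> !((p2 <-> p1) <-> (p2 -> p2)) = 1 <-> 1/4 = 1/4

1/4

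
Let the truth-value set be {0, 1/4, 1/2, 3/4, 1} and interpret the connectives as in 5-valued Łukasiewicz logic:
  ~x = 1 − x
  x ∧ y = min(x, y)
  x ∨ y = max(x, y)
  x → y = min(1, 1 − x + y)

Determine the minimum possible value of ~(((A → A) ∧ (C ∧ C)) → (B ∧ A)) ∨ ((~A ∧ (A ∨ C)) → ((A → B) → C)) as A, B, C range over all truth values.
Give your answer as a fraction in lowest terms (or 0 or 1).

1/2

Take A = 1/2, B = 1/2, C = 0:
A → A = 1/2 → 1/2 = 1
C ∧ C = 0 ∧ 0 = 0
(A → A) ∧ (C ∧ C) = 1 ∧ 0 = 0
B ∧ A = 1/2 ∧ 1/2 = 1/2
((A → A) ∧ (C ∧ C)) → (B ∧ A) = 0 → 1/2 = 1
~(((A → A) ∧ (C ∧ C)) → (B ∧ A)) = ~1 = 0
~A = ~1/2 = 1/2
A ∨ C = 1/2 ∨ 0 = 1/2
~A ∧ (A ∨ C) = 1/2 ∧ 1/2 = 1/2
A → B = 1/2 → 1/2 = 1
(A → B) → C = 1 → 0 = 0
(~A ∧ (A ∨ C)) → ((A → B) → C) = 1/2 → 0 = 1/2
~(((A → A) ∧ (C ∧ C)) → (B ∧ A)) ∨ ((~A ∧ (A ∨ C)) → ((A → B) → C)) = 0 ∨ 1/2 = 1/2
No assignment yields a value below 1/2, so this is the minimum.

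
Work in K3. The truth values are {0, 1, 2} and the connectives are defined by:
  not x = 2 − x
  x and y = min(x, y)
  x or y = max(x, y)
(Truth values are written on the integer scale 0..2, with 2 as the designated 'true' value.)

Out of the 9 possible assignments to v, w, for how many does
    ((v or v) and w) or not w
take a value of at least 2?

v = 0, w = 0 ↦ 2  ≥
v = 0, w = 1 ↦ 1  <
v = 0, w = 2 ↦ 0  <
v = 1, w = 0 ↦ 2  ≥
v = 1, w = 1 ↦ 1  <
v = 1, w = 2 ↦ 1  <
v = 2, w = 0 ↦ 2  ≥
v = 2, w = 1 ↦ 1  <
v = 2, w = 2 ↦ 2  ≥
So 4 of the 9 assignments meet the threshold.

4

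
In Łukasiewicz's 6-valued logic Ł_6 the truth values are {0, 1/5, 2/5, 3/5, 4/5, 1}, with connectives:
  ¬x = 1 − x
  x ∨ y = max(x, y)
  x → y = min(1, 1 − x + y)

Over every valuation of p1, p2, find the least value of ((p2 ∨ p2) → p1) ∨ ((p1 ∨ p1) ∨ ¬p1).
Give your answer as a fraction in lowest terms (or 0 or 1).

3/5

Take p1 = 2/5, p2 = 4/5:
p2 ∨ p2 = 4/5 ∨ 4/5 = 4/5
(p2 ∨ p2) → p1 = 4/5 → 2/5 = 3/5
p1 ∨ p1 = 2/5 ∨ 2/5 = 2/5
¬p1 = ¬2/5 = 3/5
(p1 ∨ p1) ∨ ¬p1 = 2/5 ∨ 3/5 = 3/5
((p2 ∨ p2) → p1) ∨ ((p1 ∨ p1) ∨ ¬p1) = 3/5 ∨ 3/5 = 3/5
No assignment yields a value below 3/5, so this is the minimum.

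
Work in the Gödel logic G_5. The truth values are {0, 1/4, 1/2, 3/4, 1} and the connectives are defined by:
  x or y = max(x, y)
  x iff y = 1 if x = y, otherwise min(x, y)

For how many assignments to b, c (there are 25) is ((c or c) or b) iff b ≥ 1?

value 1: 15 assignments (counts)
value 3/4: 1 assignment
value 1/2: 2 assignments
value 1/4: 3 assignments
value 0: 4 assignments
So 15 of the 25 assignments meet the threshold.

15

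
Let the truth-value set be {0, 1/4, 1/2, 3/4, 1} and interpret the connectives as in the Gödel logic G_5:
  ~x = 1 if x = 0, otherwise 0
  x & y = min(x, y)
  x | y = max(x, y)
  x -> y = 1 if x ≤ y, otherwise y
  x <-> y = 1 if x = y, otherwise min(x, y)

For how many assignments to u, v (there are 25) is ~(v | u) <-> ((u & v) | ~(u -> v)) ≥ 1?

4

value 1: 4 assignments (counts)
value 0: 21 assignments
So 4 of the 25 assignments meet the threshold.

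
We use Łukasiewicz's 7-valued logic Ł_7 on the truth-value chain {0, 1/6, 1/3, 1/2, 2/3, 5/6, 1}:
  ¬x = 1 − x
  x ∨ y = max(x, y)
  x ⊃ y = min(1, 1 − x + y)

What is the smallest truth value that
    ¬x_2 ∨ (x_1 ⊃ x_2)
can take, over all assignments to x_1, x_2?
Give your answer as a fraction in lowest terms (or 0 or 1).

1/2

Take x_1 = 1, x_2 = 1/2:
¬x_2 = ¬1/2 = 1/2
x_1 ⊃ x_2 = 1 ⊃ 1/2 = 1/2
¬x_2 ∨ (x_1 ⊃ x_2) = 1/2 ∨ 1/2 = 1/2
No assignment yields a value below 1/2, so this is the minimum.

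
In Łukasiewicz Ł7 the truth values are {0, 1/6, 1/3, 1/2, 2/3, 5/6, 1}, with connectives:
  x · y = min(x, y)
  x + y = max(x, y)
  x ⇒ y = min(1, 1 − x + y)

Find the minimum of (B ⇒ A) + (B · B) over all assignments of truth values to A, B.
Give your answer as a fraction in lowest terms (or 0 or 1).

1/2

Take A = 0, B = 1/2:
B ⇒ A = 1/2 ⇒ 0 = 1/2
B · B = 1/2 · 1/2 = 1/2
(B ⇒ A) + (B · B) = 1/2 + 1/2 = 1/2
No assignment yields a value below 1/2, so this is the minimum.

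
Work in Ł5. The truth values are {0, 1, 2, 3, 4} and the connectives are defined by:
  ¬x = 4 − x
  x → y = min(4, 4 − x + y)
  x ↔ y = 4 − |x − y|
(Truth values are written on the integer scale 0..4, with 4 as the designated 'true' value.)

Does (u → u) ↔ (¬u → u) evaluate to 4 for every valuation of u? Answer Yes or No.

Counterexample: take u = 0.
u → u = 0 → 0 = 4
¬u = ¬0 = 4
¬u → u = 4 → 0 = 0
(u → u) ↔ (¬u → u) = 4 ↔ 0 = 0
This gives 0 ≠ 4.

No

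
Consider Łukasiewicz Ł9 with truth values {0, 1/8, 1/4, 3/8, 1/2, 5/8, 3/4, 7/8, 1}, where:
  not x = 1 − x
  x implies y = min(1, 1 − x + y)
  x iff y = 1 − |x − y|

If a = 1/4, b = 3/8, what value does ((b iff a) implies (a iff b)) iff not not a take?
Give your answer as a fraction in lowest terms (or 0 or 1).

b iff a = 3/8 iff 1/4 = 7/8
a iff b = 1/4 iff 3/8 = 7/8
(b iff a) implies (a iff b) = 7/8 implies 7/8 = 1
not a = not 1/4 = 3/4
not not a = not 3/4 = 1/4
((b iff a) implies (a iff b)) iff not not a = 1 iff 1/4 = 1/4

1/4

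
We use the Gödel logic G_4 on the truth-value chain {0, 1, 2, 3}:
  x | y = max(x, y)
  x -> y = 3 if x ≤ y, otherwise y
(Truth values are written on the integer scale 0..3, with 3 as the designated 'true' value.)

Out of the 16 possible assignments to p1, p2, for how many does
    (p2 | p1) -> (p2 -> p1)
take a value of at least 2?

p1 = 0, p2 = 0 ↦ 3  ≥
p1 = 0, p2 = 1 ↦ 0  <
p1 = 0, p2 = 2 ↦ 0  <
p1 = 0, p2 = 3 ↦ 0  <
p1 = 1, p2 = 0 ↦ 3  ≥
p1 = 1, p2 = 1 ↦ 3  ≥
p1 = 1, p2 = 2 ↦ 1  <
p1 = 1, p2 = 3 ↦ 1  <
p1 = 2, p2 = 0 ↦ 3  ≥
p1 = 2, p2 = 1 ↦ 3  ≥
p1 = 2, p2 = 2 ↦ 3  ≥
p1 = 2, p2 = 3 ↦ 2  ≥
p1 = 3, p2 = 0 ↦ 3  ≥
p1 = 3, p2 = 1 ↦ 3  ≥
p1 = 3, p2 = 2 ↦ 3  ≥
p1 = 3, p2 = 3 ↦ 3  ≥
So 11 of the 16 assignments meet the threshold.

11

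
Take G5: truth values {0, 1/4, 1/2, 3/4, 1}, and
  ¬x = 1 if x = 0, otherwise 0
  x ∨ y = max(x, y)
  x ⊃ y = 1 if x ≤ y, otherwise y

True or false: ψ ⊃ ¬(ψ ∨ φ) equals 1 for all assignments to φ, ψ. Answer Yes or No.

Counterexample: take φ = 0, ψ = 1/4.
ψ ∨ φ = 1/4 ∨ 0 = 1/4
¬(ψ ∨ φ) = ¬1/4 = 0
ψ ⊃ ¬(ψ ∨ φ) = 1/4 ⊃ 0 = 0
This gives 0 ≠ 1.

No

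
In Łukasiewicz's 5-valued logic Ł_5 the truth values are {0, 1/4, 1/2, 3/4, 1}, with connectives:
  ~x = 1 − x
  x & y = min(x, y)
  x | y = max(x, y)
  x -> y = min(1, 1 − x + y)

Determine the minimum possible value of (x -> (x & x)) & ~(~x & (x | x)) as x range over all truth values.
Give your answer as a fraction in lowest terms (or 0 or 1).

1/2

Take x = 1/2:
x & x = 1/2 & 1/2 = 1/2
x -> (x & x) = 1/2 -> 1/2 = 1
~x = ~1/2 = 1/2
x | x = 1/2 | 1/2 = 1/2
~x & (x | x) = 1/2 & 1/2 = 1/2
~(~x & (x | x)) = ~1/2 = 1/2
(x -> (x & x)) & ~(~x & (x | x)) = 1 & 1/2 = 1/2
No assignment yields a value below 1/2, so this is the minimum.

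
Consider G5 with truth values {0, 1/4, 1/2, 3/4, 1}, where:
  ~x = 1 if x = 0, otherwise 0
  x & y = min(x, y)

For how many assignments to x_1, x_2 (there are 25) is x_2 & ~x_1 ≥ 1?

value 1: 1 assignment (counts)
value 3/4: 1 assignment
value 1/2: 1 assignment
value 1/4: 1 assignment
value 0: 21 assignments
So 1 of the 25 assignments meets the threshold.

1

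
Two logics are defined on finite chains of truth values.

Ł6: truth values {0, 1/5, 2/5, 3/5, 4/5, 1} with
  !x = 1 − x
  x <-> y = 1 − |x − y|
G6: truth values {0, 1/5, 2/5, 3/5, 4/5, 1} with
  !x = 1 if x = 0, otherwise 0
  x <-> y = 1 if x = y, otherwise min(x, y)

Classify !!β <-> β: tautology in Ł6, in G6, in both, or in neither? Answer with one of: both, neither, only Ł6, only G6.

In Ł6: every assignment gives 1 — tautology.
In G6: at β = 1/5 the value is 1/5 — not a tautology.

only Ł6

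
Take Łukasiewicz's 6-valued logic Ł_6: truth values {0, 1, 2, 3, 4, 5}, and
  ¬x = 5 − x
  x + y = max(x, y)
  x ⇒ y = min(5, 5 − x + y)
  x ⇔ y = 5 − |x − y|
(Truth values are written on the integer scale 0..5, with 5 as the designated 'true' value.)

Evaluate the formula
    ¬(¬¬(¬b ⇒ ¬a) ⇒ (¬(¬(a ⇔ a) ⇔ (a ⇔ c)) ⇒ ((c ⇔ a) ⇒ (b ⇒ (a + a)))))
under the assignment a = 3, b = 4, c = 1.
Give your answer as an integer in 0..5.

0

¬b = ¬4 = 1
¬a = ¬3 = 2
¬b ⇒ ¬a = 1 ⇒ 2 = 5
¬(¬b ⇒ ¬a) = ¬5 = 0
¬¬(¬b ⇒ ¬a) = ¬0 = 5
a ⇔ a = 3 ⇔ 3 = 5
¬(a ⇔ a) = ¬5 = 0
a ⇔ c = 3 ⇔ 1 = 3
¬(a ⇔ a) ⇔ (a ⇔ c) = 0 ⇔ 3 = 2
¬(¬(a ⇔ a) ⇔ (a ⇔ c)) = ¬2 = 3
c ⇔ a = 1 ⇔ 3 = 3
a + a = 3 + 3 = 3
b ⇒ (a + a) = 4 ⇒ 3 = 4
(c ⇔ a) ⇒ (b ⇒ (a + a)) = 3 ⇒ 4 = 5
¬(¬(a ⇔ a) ⇔ (a ⇔ c)) ⇒ ((c ⇔ a) ⇒ (b ⇒ (a + a))) = 3 ⇒ 5 = 5
¬¬(¬b ⇒ ¬a) ⇒ (¬(¬(a ⇔ a) ⇔ (a ⇔ c)) ⇒ ((c ⇔ a) ⇒ (b ⇒ (a + a)))) = 5 ⇒ 5 = 5
¬(¬¬(¬b ⇒ ¬a) ⇒ (¬(¬(a ⇔ a) ⇔ (a ⇔ c)) ⇒ ((c ⇔ a) ⇒ (b ⇒ (a + a))))) = ¬5 = 0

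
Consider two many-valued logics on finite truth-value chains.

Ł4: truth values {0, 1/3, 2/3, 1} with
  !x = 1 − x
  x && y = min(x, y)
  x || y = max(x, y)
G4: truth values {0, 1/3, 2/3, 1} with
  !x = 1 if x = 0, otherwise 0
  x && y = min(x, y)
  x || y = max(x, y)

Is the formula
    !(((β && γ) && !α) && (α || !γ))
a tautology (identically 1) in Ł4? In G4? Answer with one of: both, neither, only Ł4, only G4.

only G4

In Ł4: at α = 0, β = 1/3, γ = 1/3 the value is 2/3 — not a tautology.
In G4: every assignment gives 1 — tautology.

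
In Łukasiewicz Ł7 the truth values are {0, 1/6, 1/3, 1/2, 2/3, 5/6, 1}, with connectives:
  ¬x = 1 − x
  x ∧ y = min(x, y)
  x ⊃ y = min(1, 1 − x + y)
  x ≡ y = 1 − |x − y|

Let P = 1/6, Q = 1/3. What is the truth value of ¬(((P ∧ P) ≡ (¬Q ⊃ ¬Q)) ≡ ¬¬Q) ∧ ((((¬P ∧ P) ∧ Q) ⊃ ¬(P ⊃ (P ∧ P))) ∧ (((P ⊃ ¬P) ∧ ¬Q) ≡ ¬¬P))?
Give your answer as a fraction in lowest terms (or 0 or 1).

P ∧ P = 1/6 ∧ 1/6 = 1/6
¬Q = ¬1/3 = 2/3
¬Q = ¬1/3 = 2/3
¬Q ⊃ ¬Q = 2/3 ⊃ 2/3 = 1
(P ∧ P) ≡ (¬Q ⊃ ¬Q) = 1/6 ≡ 1 = 1/6
¬Q = ¬1/3 = 2/3
¬¬Q = ¬2/3 = 1/3
((P ∧ P) ≡ (¬Q ⊃ ¬Q)) ≡ ¬¬Q = 1/6 ≡ 1/3 = 5/6
¬(((P ∧ P) ≡ (¬Q ⊃ ¬Q)) ≡ ¬¬Q) = ¬5/6 = 1/6
¬P = ¬1/6 = 5/6
¬P ∧ P = 5/6 ∧ 1/6 = 1/6
(¬P ∧ P) ∧ Q = 1/6 ∧ 1/3 = 1/6
P ∧ P = 1/6 ∧ 1/6 = 1/6
P ⊃ (P ∧ P) = 1/6 ⊃ 1/6 = 1
¬(P ⊃ (P ∧ P)) = ¬1 = 0
((¬P ∧ P) ∧ Q) ⊃ ¬(P ⊃ (P ∧ P)) = 1/6 ⊃ 0 = 5/6
¬P = ¬1/6 = 5/6
P ⊃ ¬P = 1/6 ⊃ 5/6 = 1
¬Q = ¬1/3 = 2/3
(P ⊃ ¬P) ∧ ¬Q = 1 ∧ 2/3 = 2/3
¬P = ¬1/6 = 5/6
¬¬P = ¬5/6 = 1/6
((P ⊃ ¬P) ∧ ¬Q) ≡ ¬¬P = 2/3 ≡ 1/6 = 1/2
(((¬P ∧ P) ∧ Q) ⊃ ¬(P ⊃ (P ∧ P))) ∧ (((P ⊃ ¬P) ∧ ¬Q) ≡ ¬¬P) = 5/6 ∧ 1/2 = 1/2
¬(((P ∧ P) ≡ (¬Q ⊃ ¬Q)) ≡ ¬¬Q) ∧ ((((¬P ∧ P) ∧ Q) ⊃ ¬(P ⊃ (P ∧ P))) ∧ (((P ⊃ ¬P) ∧ ¬Q) ≡ ¬¬P)) = 1/6 ∧ 1/2 = 1/6

1/6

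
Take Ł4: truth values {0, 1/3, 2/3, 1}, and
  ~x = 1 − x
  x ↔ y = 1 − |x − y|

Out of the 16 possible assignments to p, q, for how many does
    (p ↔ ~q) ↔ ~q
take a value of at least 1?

5

p = 0, q = 0 ↦ 0  <
p = 0, q = 1/3 ↦ 2/3  <
p = 0, q = 2/3 ↦ 2/3  <
p = 0, q = 1 ↦ 0  <
p = 1/3, q = 0 ↦ 1/3  <
p = 1/3, q = 1/3 ↦ 1  ≥
p = 1/3, q = 2/3 ↦ 1/3  <
p = 1/3, q = 1 ↦ 1/3  <
p = 2/3, q = 0 ↦ 2/3  <
p = 2/3, q = 1/3 ↦ 2/3  <
p = 2/3, q = 2/3 ↦ 2/3  <
p = 2/3, q = 1 ↦ 2/3  <
p = 1, q = 0 ↦ 1  ≥
p = 1, q = 1/3 ↦ 1  ≥
p = 1, q = 2/3 ↦ 1  ≥
p = 1, q = 1 ↦ 1  ≥
So 5 of the 16 assignments meet the threshold.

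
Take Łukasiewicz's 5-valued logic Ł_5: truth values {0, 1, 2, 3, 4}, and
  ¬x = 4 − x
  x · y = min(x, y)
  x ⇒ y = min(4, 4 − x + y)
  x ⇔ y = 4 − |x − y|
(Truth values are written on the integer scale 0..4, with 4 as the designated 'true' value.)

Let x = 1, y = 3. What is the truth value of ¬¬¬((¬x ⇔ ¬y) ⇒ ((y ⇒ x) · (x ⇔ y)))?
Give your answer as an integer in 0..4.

¬x = ¬1 = 3
¬y = ¬3 = 1
¬x ⇔ ¬y = 3 ⇔ 1 = 2
y ⇒ x = 3 ⇒ 1 = 2
x ⇔ y = 1 ⇔ 3 = 2
(y ⇒ x) · (x ⇔ y) = 2 · 2 = 2
(¬x ⇔ ¬y) ⇒ ((y ⇒ x) · (x ⇔ y)) = 2 ⇒ 2 = 4
¬((¬x ⇔ ¬y) ⇒ ((y ⇒ x) · (x ⇔ y))) = ¬4 = 0
¬¬((¬x ⇔ ¬y) ⇒ ((y ⇒ x) · (x ⇔ y))) = ¬0 = 4
¬¬¬((¬x ⇔ ¬y) ⇒ ((y ⇒ x) · (x ⇔ y))) = ¬4 = 0

0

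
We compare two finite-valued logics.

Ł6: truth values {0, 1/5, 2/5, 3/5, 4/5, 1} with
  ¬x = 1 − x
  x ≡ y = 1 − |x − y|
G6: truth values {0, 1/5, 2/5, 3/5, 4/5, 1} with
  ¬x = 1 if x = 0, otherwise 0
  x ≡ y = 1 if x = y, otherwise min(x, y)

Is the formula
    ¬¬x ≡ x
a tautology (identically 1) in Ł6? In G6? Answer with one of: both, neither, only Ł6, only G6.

only Ł6

In Ł6: every assignment gives 1 — tautology.
In G6: at x = 1/5 the value is 1/5 — not a tautology.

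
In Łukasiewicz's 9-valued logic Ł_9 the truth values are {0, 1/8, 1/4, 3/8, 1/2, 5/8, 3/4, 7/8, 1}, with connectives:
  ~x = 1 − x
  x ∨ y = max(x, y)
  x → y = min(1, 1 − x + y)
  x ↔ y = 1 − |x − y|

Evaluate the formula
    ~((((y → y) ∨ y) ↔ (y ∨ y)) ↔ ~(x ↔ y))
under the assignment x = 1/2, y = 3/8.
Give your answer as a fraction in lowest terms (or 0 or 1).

1/4

y → y = 3/8 → 3/8 = 1
(y → y) ∨ y = 1 ∨ 3/8 = 1
y ∨ y = 3/8 ∨ 3/8 = 3/8
((y → y) ∨ y) ↔ (y ∨ y) = 1 ↔ 3/8 = 3/8
x ↔ y = 1/2 ↔ 3/8 = 7/8
~(x ↔ y) = ~7/8 = 1/8
(((y → y) ∨ y) ↔ (y ∨ y)) ↔ ~(x ↔ y) = 3/8 ↔ 1/8 = 3/4
~((((y → y) ∨ y) ↔ (y ∨ y)) ↔ ~(x ↔ y)) = ~3/4 = 1/4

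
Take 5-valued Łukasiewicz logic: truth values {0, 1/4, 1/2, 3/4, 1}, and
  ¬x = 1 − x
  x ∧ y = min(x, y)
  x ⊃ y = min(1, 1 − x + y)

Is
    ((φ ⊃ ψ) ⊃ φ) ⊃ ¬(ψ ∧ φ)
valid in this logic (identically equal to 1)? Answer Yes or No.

No

Counterexample: take φ = 3/4, ψ = 1/4.
φ ⊃ ψ = 3/4 ⊃ 1/4 = 1/2
(φ ⊃ ψ) ⊃ φ = 1/2 ⊃ 3/4 = 1
ψ ∧ φ = 1/4 ∧ 3/4 = 1/4
¬(ψ ∧ φ) = ¬1/4 = 3/4
((φ ⊃ ψ) ⊃ φ) ⊃ ¬(ψ ∧ φ) = 1 ⊃ 3/4 = 3/4
This gives 3/4 ≠ 1.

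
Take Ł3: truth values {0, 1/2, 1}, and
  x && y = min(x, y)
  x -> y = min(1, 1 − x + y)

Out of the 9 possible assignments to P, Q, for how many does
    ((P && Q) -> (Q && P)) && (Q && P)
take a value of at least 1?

P = 0, Q = 0 ↦ 0  <
P = 0, Q = 1/2 ↦ 0  <
P = 0, Q = 1 ↦ 0  <
P = 1/2, Q = 0 ↦ 0  <
P = 1/2, Q = 1/2 ↦ 1/2  <
P = 1/2, Q = 1 ↦ 1/2  <
P = 1, Q = 0 ↦ 0  <
P = 1, Q = 1/2 ↦ 1/2  <
P = 1, Q = 1 ↦ 1  ≥
So 1 of the 9 assignments meets the threshold.

1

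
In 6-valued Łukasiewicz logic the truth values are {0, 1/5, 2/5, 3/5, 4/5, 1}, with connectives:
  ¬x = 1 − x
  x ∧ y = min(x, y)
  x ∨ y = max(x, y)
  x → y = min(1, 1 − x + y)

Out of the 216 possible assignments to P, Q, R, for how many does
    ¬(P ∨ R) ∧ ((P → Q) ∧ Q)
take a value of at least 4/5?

value 1: 1 assignment (counts)
value 4/5: 7 assignments (counts)
value 3/5: 19 assignments
value 2/5: 37 assignments
value 1/5: 61 assignments
value 0: 91 assignments
So 8 of the 216 assignments meet the threshold.

8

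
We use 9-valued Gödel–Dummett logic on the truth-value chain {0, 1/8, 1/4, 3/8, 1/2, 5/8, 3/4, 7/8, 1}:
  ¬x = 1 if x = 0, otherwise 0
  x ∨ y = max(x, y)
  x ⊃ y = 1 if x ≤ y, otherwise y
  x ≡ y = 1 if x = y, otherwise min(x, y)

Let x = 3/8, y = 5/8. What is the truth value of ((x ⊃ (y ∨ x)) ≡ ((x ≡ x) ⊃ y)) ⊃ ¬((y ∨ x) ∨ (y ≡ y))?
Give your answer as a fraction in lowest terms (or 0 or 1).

0

y ∨ x = 5/8 ∨ 3/8 = 5/8
x ⊃ (y ∨ x) = 3/8 ⊃ 5/8 = 1
x ≡ x = 3/8 ≡ 3/8 = 1
(x ≡ x) ⊃ y = 1 ⊃ 5/8 = 5/8
(x ⊃ (y ∨ x)) ≡ ((x ≡ x) ⊃ y) = 1 ≡ 5/8 = 5/8
y ∨ x = 5/8 ∨ 3/8 = 5/8
y ≡ y = 5/8 ≡ 5/8 = 1
(y ∨ x) ∨ (y ≡ y) = 5/8 ∨ 1 = 1
¬((y ∨ x) ∨ (y ≡ y)) = ¬1 = 0
((x ⊃ (y ∨ x)) ≡ ((x ≡ x) ⊃ y)) ⊃ ¬((y ∨ x) ∨ (y ≡ y)) = 5/8 ⊃ 0 = 0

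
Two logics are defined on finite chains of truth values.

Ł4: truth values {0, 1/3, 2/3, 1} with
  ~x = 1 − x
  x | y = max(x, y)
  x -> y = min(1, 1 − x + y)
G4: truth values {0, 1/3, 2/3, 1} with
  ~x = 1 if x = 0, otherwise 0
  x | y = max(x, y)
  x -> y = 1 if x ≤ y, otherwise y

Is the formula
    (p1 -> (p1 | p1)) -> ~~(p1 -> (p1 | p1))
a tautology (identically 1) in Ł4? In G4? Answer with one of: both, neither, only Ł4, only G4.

In Ł4: every assignment gives 1 — tautology.
In G4: every assignment gives 1 — tautology.

both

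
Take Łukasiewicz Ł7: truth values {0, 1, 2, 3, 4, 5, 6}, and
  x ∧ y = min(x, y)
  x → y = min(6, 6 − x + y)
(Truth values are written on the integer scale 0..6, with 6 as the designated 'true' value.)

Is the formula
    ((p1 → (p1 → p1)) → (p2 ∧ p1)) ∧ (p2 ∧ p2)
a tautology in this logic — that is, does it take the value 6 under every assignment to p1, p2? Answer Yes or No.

Counterexample: take p1 = 0, p2 = 0.
p1 → p1 = 0 → 0 = 6
p1 → (p1 → p1) = 0 → 6 = 6
p2 ∧ p1 = 0 ∧ 0 = 0
(p1 → (p1 → p1)) → (p2 ∧ p1) = 6 → 0 = 0
p2 ∧ p2 = 0 ∧ 0 = 0
((p1 → (p1 → p1)) → (p2 ∧ p1)) ∧ (p2 ∧ p2) = 0 ∧ 0 = 0
This gives 0 ≠ 6.

No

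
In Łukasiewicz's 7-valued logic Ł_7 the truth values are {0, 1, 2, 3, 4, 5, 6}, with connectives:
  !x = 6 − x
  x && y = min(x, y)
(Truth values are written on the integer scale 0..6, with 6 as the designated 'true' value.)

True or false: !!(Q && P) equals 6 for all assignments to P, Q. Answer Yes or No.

Counterexample: take P = 0, Q = 0.
Q && P = 0 && 0 = 0
!(Q && P) = !0 = 6
!!(Q && P) = !6 = 0
This gives 0 ≠ 6.

No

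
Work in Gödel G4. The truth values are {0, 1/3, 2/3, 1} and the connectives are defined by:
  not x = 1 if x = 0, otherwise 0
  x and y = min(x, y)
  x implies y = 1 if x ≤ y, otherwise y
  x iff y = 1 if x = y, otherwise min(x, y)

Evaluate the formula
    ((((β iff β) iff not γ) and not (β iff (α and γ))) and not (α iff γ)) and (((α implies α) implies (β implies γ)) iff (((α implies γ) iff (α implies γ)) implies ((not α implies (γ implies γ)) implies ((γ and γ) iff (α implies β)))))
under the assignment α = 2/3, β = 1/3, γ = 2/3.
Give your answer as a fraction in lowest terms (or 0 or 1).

β iff β = 1/3 iff 1/3 = 1
not γ = not 2/3 = 0
(β iff β) iff not γ = 1 iff 0 = 0
α and γ = 2/3 and 2/3 = 2/3
β iff (α and γ) = 1/3 iff 2/3 = 1/3
not (β iff (α and γ)) = not 1/3 = 0
((β iff β) iff not γ) and not (β iff (α and γ)) = 0 and 0 = 0
α iff γ = 2/3 iff 2/3 = 1
not (α iff γ) = not 1 = 0
(((β iff β) iff not γ) and not (β iff (α and γ))) and not (α iff γ) = 0 and 0 = 0
α implies α = 2/3 implies 2/3 = 1
β implies γ = 1/3 implies 2/3 = 1
(α implies α) implies (β implies γ) = 1 implies 1 = 1
α implies γ = 2/3 implies 2/3 = 1
α implies γ = 2/3 implies 2/3 = 1
(α implies γ) iff (α implies γ) = 1 iff 1 = 1
not α = not 2/3 = 0
γ implies γ = 2/3 implies 2/3 = 1
not α implies (γ implies γ) = 0 implies 1 = 1
γ and γ = 2/3 and 2/3 = 2/3
α implies β = 2/3 implies 1/3 = 1/3
(γ and γ) iff (α implies β) = 2/3 iff 1/3 = 1/3
(not α implies (γ implies γ)) implies ((γ and γ) iff (α implies β)) = 1 implies 1/3 = 1/3
((α implies γ) iff (α implies γ)) implies ((not α implies (γ implies γ)) implies ((γ and γ) iff (α implies β))) = 1 implies 1/3 = 1/3
((α implies α) implies (β implies γ)) iff (((α implies γ) iff (α implies γ)) implies ((not α implies (γ implies γ)) implies ((γ and γ) iff (α implies β)))) = 1 iff 1/3 = 1/3
((((β iff β) iff not γ) and not (β iff (α and γ))) and not (α iff γ)) and (((α implies α) implies (β implies γ)) iff (((α implies γ) iff (α implies γ)) implies ((not α implies (γ implies γ)) implies ((γ and γ) iff (α implies β))))) = 0 and 1/3 = 0

0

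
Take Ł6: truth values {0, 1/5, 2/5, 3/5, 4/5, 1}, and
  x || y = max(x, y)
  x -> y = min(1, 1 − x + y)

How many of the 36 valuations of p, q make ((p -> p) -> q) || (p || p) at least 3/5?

27

value 1: 11 assignments (counts)
value 4/5: 9 assignments (counts)
value 3/5: 7 assignments (counts)
value 2/5: 5 assignments
value 1/5: 3 assignments
value 0: 1 assignment
So 27 of the 36 assignments meet the threshold.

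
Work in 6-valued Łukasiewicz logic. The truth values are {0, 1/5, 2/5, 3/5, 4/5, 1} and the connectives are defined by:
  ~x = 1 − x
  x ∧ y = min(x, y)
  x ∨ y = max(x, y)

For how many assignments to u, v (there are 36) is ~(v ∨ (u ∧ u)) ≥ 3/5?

9

value 1: 1 assignment (counts)
value 4/5: 3 assignments (counts)
value 3/5: 5 assignments (counts)
value 2/5: 7 assignments
value 1/5: 9 assignments
value 0: 11 assignments
So 9 of the 36 assignments meet the threshold.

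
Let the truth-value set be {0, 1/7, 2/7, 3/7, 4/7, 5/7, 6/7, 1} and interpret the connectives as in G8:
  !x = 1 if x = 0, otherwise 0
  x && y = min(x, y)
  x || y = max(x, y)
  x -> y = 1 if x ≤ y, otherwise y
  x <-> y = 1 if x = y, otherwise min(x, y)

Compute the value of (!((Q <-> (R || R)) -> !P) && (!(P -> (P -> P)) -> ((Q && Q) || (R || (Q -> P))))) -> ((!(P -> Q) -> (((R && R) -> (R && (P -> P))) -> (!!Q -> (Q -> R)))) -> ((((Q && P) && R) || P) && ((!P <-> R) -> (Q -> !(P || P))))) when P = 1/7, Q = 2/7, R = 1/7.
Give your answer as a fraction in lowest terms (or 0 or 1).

1/7

R || R = 1/7 || 1/7 = 1/7
Q <-> (R || R) = 2/7 <-> 1/7 = 1/7
!P = !1/7 = 0
(Q <-> (R || R)) -> !P = 1/7 -> 0 = 0
!((Q <-> (R || R)) -> !P) = !0 = 1
P -> P = 1/7 -> 1/7 = 1
P -> (P -> P) = 1/7 -> 1 = 1
!(P -> (P -> P)) = !1 = 0
Q && Q = 2/7 && 2/7 = 2/7
Q -> P = 2/7 -> 1/7 = 1/7
R || (Q -> P) = 1/7 || 1/7 = 1/7
(Q && Q) || (R || (Q -> P)) = 2/7 || 1/7 = 2/7
!(P -> (P -> P)) -> ((Q && Q) || (R || (Q -> P))) = 0 -> 2/7 = 1
!((Q <-> (R || R)) -> !P) && (!(P -> (P -> P)) -> ((Q && Q) || (R || (Q -> P)))) = 1 && 1 = 1
P -> Q = 1/7 -> 2/7 = 1
!(P -> Q) = !1 = 0
R && R = 1/7 && 1/7 = 1/7
P -> P = 1/7 -> 1/7 = 1
R && (P -> P) = 1/7 && 1 = 1/7
(R && R) -> (R && (P -> P)) = 1/7 -> 1/7 = 1
!Q = !2/7 = 0
!!Q = !0 = 1
Q -> R = 2/7 -> 1/7 = 1/7
!!Q -> (Q -> R) = 1 -> 1/7 = 1/7
((R && R) -> (R && (P -> P))) -> (!!Q -> (Q -> R)) = 1 -> 1/7 = 1/7
!(P -> Q) -> (((R && R) -> (R && (P -> P))) -> (!!Q -> (Q -> R))) = 0 -> 1/7 = 1
Q && P = 2/7 && 1/7 = 1/7
(Q && P) && R = 1/7 && 1/7 = 1/7
((Q && P) && R) || P = 1/7 || 1/7 = 1/7
!P = !1/7 = 0
!P <-> R = 0 <-> 1/7 = 0
P || P = 1/7 || 1/7 = 1/7
!(P || P) = !1/7 = 0
Q -> !(P || P) = 2/7 -> 0 = 0
(!P <-> R) -> (Q -> !(P || P)) = 0 -> 0 = 1
(((Q && P) && R) || P) && ((!P <-> R) -> (Q -> !(P || P))) = 1/7 && 1 = 1/7
(!(P -> Q) -> (((R && R) -> (R && (P -> P))) -> (!!Q -> (Q -> R)))) -> ((((Q && P) && R) || P) && ((!P <-> R) -> (Q -> !(P || P)))) = 1 -> 1/7 = 1/7
(!((Q <-> (R || R)) -> !P) && (!(P -> (P -> P)) -> ((Q && Q) || (R || (Q -> P))))) -> ((!(P -> Q) -> (((R && R) -> (R && (P -> P))) -> (!!Q -> (Q -> R)))) -> ((((Q && P) && R) || P) && ((!P <-> R) -> (Q -> !(P || P))))) = 1 -> 1/7 = 1/7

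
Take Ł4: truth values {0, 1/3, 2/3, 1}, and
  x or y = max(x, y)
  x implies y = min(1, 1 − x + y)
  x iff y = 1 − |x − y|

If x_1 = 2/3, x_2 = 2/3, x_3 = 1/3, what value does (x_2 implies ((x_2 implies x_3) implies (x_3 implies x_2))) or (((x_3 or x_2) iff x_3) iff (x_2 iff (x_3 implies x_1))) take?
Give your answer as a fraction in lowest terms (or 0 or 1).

x_2 implies x_3 = 2/3 implies 1/3 = 2/3
x_3 implies x_2 = 1/3 implies 2/3 = 1
(x_2 implies x_3) implies (x_3 implies x_2) = 2/3 implies 1 = 1
x_2 implies ((x_2 implies x_3) implies (x_3 implies x_2)) = 2/3 implies 1 = 1
x_3 or x_2 = 1/3 or 2/3 = 2/3
(x_3 or x_2) iff x_3 = 2/3 iff 1/3 = 2/3
x_3 implies x_1 = 1/3 implies 2/3 = 1
x_2 iff (x_3 implies x_1) = 2/3 iff 1 = 2/3
((x_3 or x_2) iff x_3) iff (x_2 iff (x_3 implies x_1)) = 2/3 iff 2/3 = 1
(x_2 implies ((x_2 implies x_3) implies (x_3 implies x_2))) or (((x_3 or x_2) iff x_3) iff (x_2 iff (x_3 implies x_1))) = 1 or 1 = 1

1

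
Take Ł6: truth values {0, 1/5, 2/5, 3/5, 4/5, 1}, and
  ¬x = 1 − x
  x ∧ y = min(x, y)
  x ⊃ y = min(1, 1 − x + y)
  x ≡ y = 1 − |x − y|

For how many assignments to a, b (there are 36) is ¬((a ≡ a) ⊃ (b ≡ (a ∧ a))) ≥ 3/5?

value 1: 2 assignments (counts)
value 4/5: 4 assignments (counts)
value 3/5: 6 assignments (counts)
value 2/5: 8 assignments
value 1/5: 10 assignments
value 0: 6 assignments
So 12 of the 36 assignments meet the threshold.

12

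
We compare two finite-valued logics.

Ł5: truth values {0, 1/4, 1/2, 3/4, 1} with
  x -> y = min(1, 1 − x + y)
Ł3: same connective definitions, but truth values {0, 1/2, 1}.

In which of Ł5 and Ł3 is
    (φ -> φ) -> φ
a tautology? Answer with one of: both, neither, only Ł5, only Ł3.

In Ł5: at φ = 0 the value is 0 — not a tautology.
In Ł3: at φ = 0 the value is 0 — not a tautology.

neither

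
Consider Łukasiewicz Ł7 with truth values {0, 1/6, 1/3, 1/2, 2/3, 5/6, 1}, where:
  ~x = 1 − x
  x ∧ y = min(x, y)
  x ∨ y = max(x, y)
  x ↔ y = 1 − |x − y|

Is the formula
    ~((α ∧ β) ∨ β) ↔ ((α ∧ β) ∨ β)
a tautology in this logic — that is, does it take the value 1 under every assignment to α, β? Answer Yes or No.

Counterexample: take α = 0, β = 0.
α ∧ β = 0 ∧ 0 = 0
(α ∧ β) ∨ β = 0 ∨ 0 = 0
~((α ∧ β) ∨ β) = ~0 = 1
α ∧ β = 0 ∧ 0 = 0
(α ∧ β) ∨ β = 0 ∨ 0 = 0
~((α ∧ β) ∨ β) ↔ ((α ∧ β) ∨ β) = 1 ↔ 0 = 0
This gives 0 ≠ 1.

No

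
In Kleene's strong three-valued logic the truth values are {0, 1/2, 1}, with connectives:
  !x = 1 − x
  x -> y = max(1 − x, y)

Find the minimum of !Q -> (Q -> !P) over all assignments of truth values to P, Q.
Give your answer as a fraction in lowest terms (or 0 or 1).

1/2

Take P = 1/2, Q = 1/2:
!Q = !1/2 = 1/2
!P = !1/2 = 1/2
Q -> !P = 1/2 -> 1/2 = 1/2
!Q -> (Q -> !P) = 1/2 -> 1/2 = 1/2
No assignment yields a value below 1/2, so this is the minimum.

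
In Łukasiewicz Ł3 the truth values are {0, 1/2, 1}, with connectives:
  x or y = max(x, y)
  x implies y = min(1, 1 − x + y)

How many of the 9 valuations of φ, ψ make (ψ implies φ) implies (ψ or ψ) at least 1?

4

φ = 0, ψ = 0 ↦ 0  <
φ = 0, ψ = 1/2 ↦ 1  ≥
φ = 0, ψ = 1 ↦ 1  ≥
φ = 1/2, ψ = 0 ↦ 0  <
φ = 1/2, ψ = 1/2 ↦ 1/2  <
φ = 1/2, ψ = 1 ↦ 1  ≥
φ = 1, ψ = 0 ↦ 0  <
φ = 1, ψ = 1/2 ↦ 1/2  <
φ = 1, ψ = 1 ↦ 1  ≥
So 4 of the 9 assignments meet the threshold.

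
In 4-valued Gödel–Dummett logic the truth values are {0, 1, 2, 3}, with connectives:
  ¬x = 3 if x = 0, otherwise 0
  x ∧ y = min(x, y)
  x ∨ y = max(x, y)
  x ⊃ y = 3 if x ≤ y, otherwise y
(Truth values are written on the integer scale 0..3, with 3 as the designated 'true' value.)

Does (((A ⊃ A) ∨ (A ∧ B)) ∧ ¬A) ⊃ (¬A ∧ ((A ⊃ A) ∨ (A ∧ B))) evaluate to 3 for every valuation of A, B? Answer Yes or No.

A = 0, B = 0 ↦ 3
A = 0, B = 1 ↦ 3
A = 0, B = 2 ↦ 3
A = 0, B = 3 ↦ 3
A = 1, B = 0 ↦ 3
A = 1, B = 1 ↦ 3
A = 1, B = 2 ↦ 3
A = 1, B = 3 ↦ 3
A = 2, B = 0 ↦ 3
A = 2, B = 1 ↦ 3
A = 2, B = 2 ↦ 3
A = 2, B = 3 ↦ 3
A = 3, B = 0 ↦ 3
A = 3, B = 1 ↦ 3
A = 3, B = 2 ↦ 3
A = 3, B = 3 ↦ 3
Every assignment gives a value ≥ 3.

Yes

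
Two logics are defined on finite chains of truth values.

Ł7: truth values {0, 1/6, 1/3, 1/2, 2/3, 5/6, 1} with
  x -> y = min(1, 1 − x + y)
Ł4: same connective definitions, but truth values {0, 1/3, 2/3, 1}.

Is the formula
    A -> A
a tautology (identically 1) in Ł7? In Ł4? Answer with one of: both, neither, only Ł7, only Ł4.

In Ł7: every assignment gives 1 — tautology.
In Ł4: every assignment gives 1 — tautology.

both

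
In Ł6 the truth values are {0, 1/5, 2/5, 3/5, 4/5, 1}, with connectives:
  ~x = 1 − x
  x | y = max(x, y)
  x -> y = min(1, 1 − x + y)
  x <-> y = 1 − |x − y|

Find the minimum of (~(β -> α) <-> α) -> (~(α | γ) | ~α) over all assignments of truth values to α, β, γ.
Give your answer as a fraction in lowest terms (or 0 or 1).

3/5

Take α = 2/5, β = 4/5, γ = 0:
β -> α = 4/5 -> 2/5 = 3/5
~(β -> α) = ~3/5 = 2/5
~(β -> α) <-> α = 2/5 <-> 2/5 = 1
α | γ = 2/5 | 0 = 2/5
~(α | γ) = ~2/5 = 3/5
~α = ~2/5 = 3/5
~(α | γ) | ~α = 3/5 | 3/5 = 3/5
(~(β -> α) <-> α) -> (~(α | γ) | ~α) = 1 -> 3/5 = 3/5
No assignment yields a value below 3/5, so this is the minimum.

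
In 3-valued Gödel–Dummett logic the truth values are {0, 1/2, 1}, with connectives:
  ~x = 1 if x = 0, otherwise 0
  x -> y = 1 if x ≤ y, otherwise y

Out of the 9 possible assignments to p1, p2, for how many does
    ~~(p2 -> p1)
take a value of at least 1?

7

p1 = 0, p2 = 0 ↦ 1  ≥
p1 = 0, p2 = 1/2 ↦ 0  <
p1 = 0, p2 = 1 ↦ 0  <
p1 = 1/2, p2 = 0 ↦ 1  ≥
p1 = 1/2, p2 = 1/2 ↦ 1  ≥
p1 = 1/2, p2 = 1 ↦ 1  ≥
p1 = 1, p2 = 0 ↦ 1  ≥
p1 = 1, p2 = 1/2 ↦ 1  ≥
p1 = 1, p2 = 1 ↦ 1  ≥
So 7 of the 9 assignments meet the threshold.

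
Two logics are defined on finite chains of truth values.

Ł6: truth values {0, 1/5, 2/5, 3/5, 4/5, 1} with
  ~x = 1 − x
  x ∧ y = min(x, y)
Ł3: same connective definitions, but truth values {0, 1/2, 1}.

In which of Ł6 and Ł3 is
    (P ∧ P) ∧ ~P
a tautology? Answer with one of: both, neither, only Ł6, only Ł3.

In Ł6: at P = 0 the value is 0 — not a tautology.
In Ł3: at P = 0 the value is 0 — not a tautology.

neither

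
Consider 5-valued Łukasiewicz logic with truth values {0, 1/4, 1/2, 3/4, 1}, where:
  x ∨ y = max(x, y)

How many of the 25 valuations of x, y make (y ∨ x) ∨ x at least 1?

9

value 1: 9 assignments (counts)
value 3/4: 7 assignments
value 1/2: 5 assignments
value 1/4: 3 assignments
value 0: 1 assignment
So 9 of the 25 assignments meet the threshold.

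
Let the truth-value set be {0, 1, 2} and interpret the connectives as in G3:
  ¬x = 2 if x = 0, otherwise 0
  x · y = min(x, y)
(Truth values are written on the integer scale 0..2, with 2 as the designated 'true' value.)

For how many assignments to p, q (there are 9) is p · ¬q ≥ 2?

1

p = 0, q = 0 ↦ 0  <
p = 0, q = 1 ↦ 0  <
p = 0, q = 2 ↦ 0  <
p = 1, q = 0 ↦ 1  <
p = 1, q = 1 ↦ 0  <
p = 1, q = 2 ↦ 0  <
p = 2, q = 0 ↦ 2  ≥
p = 2, q = 1 ↦ 0  <
p = 2, q = 2 ↦ 0  <
So 1 of the 9 assignments meets the threshold.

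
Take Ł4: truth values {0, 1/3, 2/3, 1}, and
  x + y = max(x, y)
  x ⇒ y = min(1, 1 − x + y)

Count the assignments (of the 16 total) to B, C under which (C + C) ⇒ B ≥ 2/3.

13

B = 0, C = 0 ↦ 1  ≥
B = 0, C = 1/3 ↦ 2/3  ≥
B = 0, C = 2/3 ↦ 1/3  <
B = 0, C = 1 ↦ 0  <
B = 1/3, C = 0 ↦ 1  ≥
B = 1/3, C = 1/3 ↦ 1  ≥
B = 1/3, C = 2/3 ↦ 2/3  ≥
B = 1/3, C = 1 ↦ 1/3  <
B = 2/3, C = 0 ↦ 1  ≥
B = 2/3, C = 1/3 ↦ 1  ≥
B = 2/3, C = 2/3 ↦ 1  ≥
B = 2/3, C = 1 ↦ 2/3  ≥
B = 1, C = 0 ↦ 1  ≥
B = 1, C = 1/3 ↦ 1  ≥
B = 1, C = 2/3 ↦ 1  ≥
B = 1, C = 1 ↦ 1  ≥
So 13 of the 16 assignments meet the threshold.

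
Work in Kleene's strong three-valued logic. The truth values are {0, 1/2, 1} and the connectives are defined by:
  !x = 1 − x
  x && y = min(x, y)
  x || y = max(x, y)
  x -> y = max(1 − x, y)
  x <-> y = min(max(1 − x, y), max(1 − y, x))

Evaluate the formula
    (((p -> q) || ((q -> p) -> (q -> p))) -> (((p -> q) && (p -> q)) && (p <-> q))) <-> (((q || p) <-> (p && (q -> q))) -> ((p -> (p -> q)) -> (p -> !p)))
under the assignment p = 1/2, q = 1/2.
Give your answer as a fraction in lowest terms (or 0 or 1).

1/2

p -> q = 1/2 -> 1/2 = 1/2
q -> p = 1/2 -> 1/2 = 1/2
q -> p = 1/2 -> 1/2 = 1/2
(q -> p) -> (q -> p) = 1/2 -> 1/2 = 1/2
(p -> q) || ((q -> p) -> (q -> p)) = 1/2 || 1/2 = 1/2
p -> q = 1/2 -> 1/2 = 1/2
p -> q = 1/2 -> 1/2 = 1/2
(p -> q) && (p -> q) = 1/2 && 1/2 = 1/2
p <-> q = 1/2 <-> 1/2 = 1/2
((p -> q) && (p -> q)) && (p <-> q) = 1/2 && 1/2 = 1/2
((p -> q) || ((q -> p) -> (q -> p))) -> (((p -> q) && (p -> q)) && (p <-> q)) = 1/2 -> 1/2 = 1/2
q || p = 1/2 || 1/2 = 1/2
q -> q = 1/2 -> 1/2 = 1/2
p && (q -> q) = 1/2 && 1/2 = 1/2
(q || p) <-> (p && (q -> q)) = 1/2 <-> 1/2 = 1/2
p -> q = 1/2 -> 1/2 = 1/2
p -> (p -> q) = 1/2 -> 1/2 = 1/2
!p = !1/2 = 1/2
p -> !p = 1/2 -> 1/2 = 1/2
(p -> (p -> q)) -> (p -> !p) = 1/2 -> 1/2 = 1/2
((q || p) <-> (p && (q -> q))) -> ((p -> (p -> q)) -> (p -> !p)) = 1/2 -> 1/2 = 1/2
(((p -> q) || ((q -> p) -> (q -> p))) -> (((p -> q) && (p -> q)) && (p <-> q))) <-> (((q || p) <-> (p && (q -> q))) -> ((p -> (p -> q)) -> (p -> !p))) = 1/2 <-> 1/2 = 1/2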